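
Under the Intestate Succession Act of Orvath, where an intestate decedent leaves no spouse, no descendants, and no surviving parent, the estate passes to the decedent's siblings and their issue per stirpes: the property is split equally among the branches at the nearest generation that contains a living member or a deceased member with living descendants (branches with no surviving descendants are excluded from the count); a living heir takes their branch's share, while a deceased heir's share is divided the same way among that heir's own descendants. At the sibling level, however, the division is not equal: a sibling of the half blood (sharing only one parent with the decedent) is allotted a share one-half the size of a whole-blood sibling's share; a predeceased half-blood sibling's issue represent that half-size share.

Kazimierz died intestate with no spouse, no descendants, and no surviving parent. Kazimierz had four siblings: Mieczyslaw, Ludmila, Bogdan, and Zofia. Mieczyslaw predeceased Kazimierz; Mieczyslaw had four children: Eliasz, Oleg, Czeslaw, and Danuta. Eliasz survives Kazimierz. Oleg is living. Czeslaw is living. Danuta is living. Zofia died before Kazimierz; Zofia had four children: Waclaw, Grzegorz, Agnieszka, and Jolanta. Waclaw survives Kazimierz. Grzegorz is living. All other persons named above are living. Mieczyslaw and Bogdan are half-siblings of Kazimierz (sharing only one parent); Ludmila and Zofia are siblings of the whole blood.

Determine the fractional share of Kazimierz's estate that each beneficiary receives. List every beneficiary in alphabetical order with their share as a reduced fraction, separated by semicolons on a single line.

Agnieszka 1/12; Bogdan 1/6; Czeslaw 1/24; Danuta 1/24; Eliasz 1/24; Grzegorz 1/12; Jolanta 1/12; Ludmila 1/3; Oleg 1/24; Waclaw 1/12

No spouse, descendants, or parent survives, so the estate passes to Kazimierz's siblings per stirpes.
Half-blood siblings count for one-half the weight of whole-blood siblings at the initial division.
Dividing 1 in proportion to weights (total weight 3): Mieczyslaw (weight 1/2) → 1/6; Ludmila (weight 1) → 1/3; Bogdan (weight 1/2) → 1/6; Zofia (weight 1) → 1/3.
Mieczyslaw predeceased; the 1/6 allotted to Mieczyslaw's branch passes to Mieczyslaw's issue by representation.
The 1/6 is divided into 4 equal shares of 1/24 among Eliasz, Oleg, Czeslaw, Danuta.
Eliasz is living and takes 1/24.
Oleg is living and takes 1/24.
Czeslaw is living and takes 1/24.
Danuta is living and takes 1/24.
Ludmila is living and takes 1/3.
Bogdan is living and takes 1/6.
Zofia predeceased; the 1/3 allotted to Zofia's branch passes to Zofia's issue by representation.
The 1/3 is divided into 4 equal shares of 1/12 among Waclaw, Grzegorz, Agnieszka, Jolanta.
Waclaw is living and takes 1/12.
Grzegorz is living and takes 1/12.
Agnieszka is living and takes 1/12.
Jolanta is living and takes 1/12.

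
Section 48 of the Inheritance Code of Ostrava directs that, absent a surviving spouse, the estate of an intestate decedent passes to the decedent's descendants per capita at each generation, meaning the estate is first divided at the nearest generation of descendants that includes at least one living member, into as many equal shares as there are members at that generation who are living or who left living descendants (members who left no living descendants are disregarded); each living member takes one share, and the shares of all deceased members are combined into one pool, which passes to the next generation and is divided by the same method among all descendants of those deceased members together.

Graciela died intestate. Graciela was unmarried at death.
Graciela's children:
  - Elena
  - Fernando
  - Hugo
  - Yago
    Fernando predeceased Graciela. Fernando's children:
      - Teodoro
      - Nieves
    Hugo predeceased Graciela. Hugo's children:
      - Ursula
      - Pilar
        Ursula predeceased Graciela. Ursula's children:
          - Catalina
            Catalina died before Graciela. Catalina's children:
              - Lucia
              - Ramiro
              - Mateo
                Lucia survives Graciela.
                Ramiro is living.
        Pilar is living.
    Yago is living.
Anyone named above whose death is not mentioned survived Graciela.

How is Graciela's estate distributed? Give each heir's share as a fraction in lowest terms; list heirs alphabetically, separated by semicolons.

Elena 1/4; Lucia 1/24; Mateo 1/24; Nieves 1/8; Pilar 1/8; Ramiro 1/24; Teodoro 1/8; Yago 1/4

There is no surviving spouse, so the entire estate passes to Graciela's descendants per capita at each generation.
At generation 1 (Elena, Fernando, Hugo, Yago) there are 4 shares of (1)/4 = 1/4 each.
Living: Elena and Yago — each takes 1/4.
Deceased: Fernando and Hugo. Their combined 1/2 is pooled and carried to generation 2.
At generation 2 (Teodoro, Nieves, Ursula, Pilar) there are 4 shares of (1/2)/4 = 1/8 each.
Living: Teodoro, Nieves, and Pilar — each takes 1/8.
Deceased: Ursula. That 1/8 share is carried to generation 3.
At generation 3 (Catalina) there are 1 shares of (1/8)/1 = 1/8 each.
Deceased: Catalina. That 1/8 share is carried to generation 4.
At generation 4 (Lucia, Ramiro, Mateo) there are 3 shares of (1/8)/3 = 1/24 each.
Living: Lucia, Ramiro, and Mateo — each takes 1/24.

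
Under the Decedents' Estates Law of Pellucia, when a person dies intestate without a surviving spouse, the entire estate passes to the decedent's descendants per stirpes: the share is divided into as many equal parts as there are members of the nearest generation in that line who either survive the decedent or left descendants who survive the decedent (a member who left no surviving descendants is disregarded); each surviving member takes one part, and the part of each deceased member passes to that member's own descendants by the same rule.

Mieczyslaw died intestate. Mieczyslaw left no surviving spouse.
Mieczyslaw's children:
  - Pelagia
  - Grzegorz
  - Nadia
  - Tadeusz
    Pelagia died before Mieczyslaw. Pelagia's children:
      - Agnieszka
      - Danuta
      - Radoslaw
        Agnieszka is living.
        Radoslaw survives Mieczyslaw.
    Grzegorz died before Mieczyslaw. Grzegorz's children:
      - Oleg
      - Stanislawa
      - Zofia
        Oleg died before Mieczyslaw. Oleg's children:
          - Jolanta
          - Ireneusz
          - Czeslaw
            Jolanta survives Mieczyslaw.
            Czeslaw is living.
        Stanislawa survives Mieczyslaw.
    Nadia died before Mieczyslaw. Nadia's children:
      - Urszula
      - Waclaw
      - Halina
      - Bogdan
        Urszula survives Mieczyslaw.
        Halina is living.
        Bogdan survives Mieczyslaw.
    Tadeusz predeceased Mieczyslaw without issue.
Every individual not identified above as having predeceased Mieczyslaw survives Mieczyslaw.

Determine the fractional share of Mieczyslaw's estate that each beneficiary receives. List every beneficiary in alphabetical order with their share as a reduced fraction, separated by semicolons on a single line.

There is no surviving spouse, so the entire estate passes to Mieczyslaw's descendants per stirpes.
Tadeusz left no surviving issue, so that branch lapses and is disregarded.
The estate is divided into 3 equal shares of 1/3 among Pelagia, Grzegorz, Nadia.
Pelagia predeceased; the 1/3 allotted to Pelagia's branch passes to Pelagia's issue by representation.
The 1/3 is divided into 3 equal shares of 1/9 among Agnieszka, Danuta, Radoslaw.
Agnieszka is living and takes 1/9.
Danuta is living and takes 1/9.
Radoslaw is living and takes 1/9.
Grzegorz predeceased; the 1/3 allotted to Grzegorz's branch passes to Grzegorz's issue by representation.
The 1/3 is divided into 3 equal shares of 1/9 among Oleg, Stanislawa, Zofia.
Oleg predeceased; the 1/9 allotted to Oleg's branch passes to Oleg's issue by representation.
The 1/9 is divided into 3 equal shares of 1/27 among Jolanta, Ireneusz, Czeslaw.
Jolanta is living and takes 1/27.
Ireneusz is living and takes 1/27.
Czeslaw is living and takes 1/27.
Stanislawa is living and takes 1/9.
Zofia is living and takes 1/9.
Nadia predeceased; the 1/3 allotted to Nadia's branch passes to Nadia's issue by representation.
The 1/3 is divided into 4 equal shares of 1/12 among Urszula, Waclaw, Halina, Bogdan.
Urszula is living and takes 1/12.
Waclaw is living and takes 1/12.
Halina is living and takes 1/12.
Bogdan is living and takes 1/12.

Agnieszka 1/9; Bogdan 1/12; Czeslaw 1/27; Danuta 1/9; Halina 1/12; Ireneusz 1/27; Jolanta 1/27; Radoslaw 1/9; Stanislawa 1/9; Urszula 1/12; Waclaw 1/12; Zofia 1/9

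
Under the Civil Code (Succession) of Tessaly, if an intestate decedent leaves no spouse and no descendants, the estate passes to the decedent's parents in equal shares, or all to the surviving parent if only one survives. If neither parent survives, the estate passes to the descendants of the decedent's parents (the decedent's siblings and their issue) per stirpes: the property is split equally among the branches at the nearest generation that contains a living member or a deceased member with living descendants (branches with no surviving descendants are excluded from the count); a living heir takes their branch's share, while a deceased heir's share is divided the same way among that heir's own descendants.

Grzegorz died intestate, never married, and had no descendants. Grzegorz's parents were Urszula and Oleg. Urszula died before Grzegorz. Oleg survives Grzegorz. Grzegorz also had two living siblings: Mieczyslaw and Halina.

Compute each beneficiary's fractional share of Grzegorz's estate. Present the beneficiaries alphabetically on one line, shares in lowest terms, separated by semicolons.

Oleg 1

Only one parent, Oleg, survives, so Oleg takes the entire estate. The siblings take nothing because a surviving parent has priority.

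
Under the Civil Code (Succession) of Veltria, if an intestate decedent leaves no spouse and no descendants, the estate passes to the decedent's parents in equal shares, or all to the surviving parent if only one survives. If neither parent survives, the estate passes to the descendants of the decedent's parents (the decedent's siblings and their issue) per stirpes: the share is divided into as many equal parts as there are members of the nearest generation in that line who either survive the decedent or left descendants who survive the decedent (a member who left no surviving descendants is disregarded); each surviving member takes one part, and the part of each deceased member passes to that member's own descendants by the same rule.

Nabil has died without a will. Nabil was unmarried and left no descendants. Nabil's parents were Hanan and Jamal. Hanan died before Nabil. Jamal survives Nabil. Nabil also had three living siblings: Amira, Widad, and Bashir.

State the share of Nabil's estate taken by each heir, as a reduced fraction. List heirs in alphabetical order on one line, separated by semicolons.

Only one parent, Jamal, survives, so Jamal takes the entire estate. The siblings take nothing because a surviving parent has priority.

Jamal 1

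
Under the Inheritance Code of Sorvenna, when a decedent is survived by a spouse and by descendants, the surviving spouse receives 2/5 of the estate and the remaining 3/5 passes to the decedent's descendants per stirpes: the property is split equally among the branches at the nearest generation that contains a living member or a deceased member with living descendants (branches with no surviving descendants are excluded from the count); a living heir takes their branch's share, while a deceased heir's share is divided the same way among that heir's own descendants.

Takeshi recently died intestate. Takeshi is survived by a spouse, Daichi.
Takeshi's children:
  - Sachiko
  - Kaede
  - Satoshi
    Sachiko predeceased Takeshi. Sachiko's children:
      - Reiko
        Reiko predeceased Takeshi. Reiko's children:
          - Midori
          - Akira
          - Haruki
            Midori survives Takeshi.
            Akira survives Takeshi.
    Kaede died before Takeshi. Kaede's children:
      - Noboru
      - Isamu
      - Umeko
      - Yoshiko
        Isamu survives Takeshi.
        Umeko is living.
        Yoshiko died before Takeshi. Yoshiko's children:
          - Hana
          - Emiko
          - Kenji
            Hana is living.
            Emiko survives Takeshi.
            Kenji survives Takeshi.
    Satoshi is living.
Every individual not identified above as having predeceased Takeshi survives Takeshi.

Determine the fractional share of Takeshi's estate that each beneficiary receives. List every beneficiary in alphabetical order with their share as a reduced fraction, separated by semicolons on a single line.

Daichi, as surviving spouse, takes 2/5.
The remaining 3/5 passes to Takeshi's descendants per stirpes.
The 3/5 is divided into 3 equal shares of 1/5 among Sachiko, Kaede, Satoshi.
Sachiko predeceased; the 1/5 allotted to Sachiko's branch passes to Sachiko's issue by representation.
Reiko's line is the sole branch at this level, so the full 1/5 passes to Reiko's issue by representation.
The 1/5 is divided into 3 equal shares of 1/15 among Midori, Akira, Haruki.
Midori is living and takes 1/15.
Akira is living and takes 1/15.
Haruki is living and takes 1/15.
Kaede predeceased; the 1/5 allotted to Kaede's branch passes to Kaede's issue by representation.
The 1/5 is divided into 4 equal shares of 1/20 among Noboru, Isamu, Umeko, Yoshiko.
Noboru is living and takes 1/20.
Isamu is living and takes 1/20.
Umeko is living and takes 1/20.
Yoshiko predeceased; the 1/20 allotted to Yoshiko's branch passes to Yoshiko's issue by representation.
The 1/20 is divided into 3 equal shares of 1/60 among Hana, Emiko, Kenji.
Hana is living and takes 1/60.
Emiko is living and takes 1/60.
Kenji is living and takes 1/60.
Satoshi is living and takes 1/5.

Akira 1/15; Daichi 2/5; Emiko 1/60; Hana 1/60; Haruki 1/15; Isamu 1/20; Kenji 1/60; Midori 1/15; Noboru 1/20; Satoshi 1/5; Umeko 1/20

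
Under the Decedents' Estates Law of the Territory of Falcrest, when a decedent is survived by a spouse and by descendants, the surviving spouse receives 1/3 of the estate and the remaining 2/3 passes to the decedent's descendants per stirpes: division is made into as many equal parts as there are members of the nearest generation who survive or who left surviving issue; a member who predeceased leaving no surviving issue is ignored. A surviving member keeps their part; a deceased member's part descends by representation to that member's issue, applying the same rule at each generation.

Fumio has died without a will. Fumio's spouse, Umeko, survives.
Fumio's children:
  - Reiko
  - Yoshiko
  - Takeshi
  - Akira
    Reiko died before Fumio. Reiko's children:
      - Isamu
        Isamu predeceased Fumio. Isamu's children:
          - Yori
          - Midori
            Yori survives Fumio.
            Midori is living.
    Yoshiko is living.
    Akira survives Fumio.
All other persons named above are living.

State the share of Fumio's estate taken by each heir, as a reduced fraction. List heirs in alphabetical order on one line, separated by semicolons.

Umeko, as surviving spouse, takes 1/3.
The remaining 2/3 passes to Fumio's descendants per stirpes.
The 2/3 is divided into 4 equal shares of 1/6 among Reiko, Yoshiko, Takeshi, Akira.
Reiko predeceased; the 1/6 allotted to Reiko's branch passes to Reiko's issue by representation.
Isamu's line is the sole branch at this level, so the full 1/6 passes to Isamu's issue by representation.
The 1/6 is divided into 2 equal shares of 1/12 among Yori, Midori.
Yori is living and takes 1/12.
Midori is living and takes 1/12.
Yoshiko is living and takes 1/6.
Takeshi is living and takes 1/6.
Akira is living and takes 1/6.

Akira 1/6; Midori 1/12; Takeshi 1/6; Umeko 1/3; Yori 1/12; Yoshiko 1/6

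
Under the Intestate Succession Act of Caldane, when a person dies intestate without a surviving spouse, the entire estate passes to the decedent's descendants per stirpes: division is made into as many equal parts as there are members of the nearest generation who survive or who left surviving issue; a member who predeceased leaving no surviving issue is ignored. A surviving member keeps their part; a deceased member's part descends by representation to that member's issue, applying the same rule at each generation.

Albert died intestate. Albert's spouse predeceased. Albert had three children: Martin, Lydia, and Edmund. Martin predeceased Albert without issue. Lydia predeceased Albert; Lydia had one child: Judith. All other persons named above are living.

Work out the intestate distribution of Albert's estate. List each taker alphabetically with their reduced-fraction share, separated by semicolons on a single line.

There is no surviving spouse, so the entire estate passes to Albert's descendants per stirpes.
Martin left no surviving issue, so that branch lapses and is disregarded.
The estate is divided into 2 equal shares of 1/2 among Lydia, Edmund.
Lydia predeceased; the 1/2 allotted to Lydia's branch passes to Lydia's issue by representation.
Judith is the sole taker at this level and receives the full 1/2.
Edmund is living and takes 1/2.

Edmund 1/2; Judith 1/2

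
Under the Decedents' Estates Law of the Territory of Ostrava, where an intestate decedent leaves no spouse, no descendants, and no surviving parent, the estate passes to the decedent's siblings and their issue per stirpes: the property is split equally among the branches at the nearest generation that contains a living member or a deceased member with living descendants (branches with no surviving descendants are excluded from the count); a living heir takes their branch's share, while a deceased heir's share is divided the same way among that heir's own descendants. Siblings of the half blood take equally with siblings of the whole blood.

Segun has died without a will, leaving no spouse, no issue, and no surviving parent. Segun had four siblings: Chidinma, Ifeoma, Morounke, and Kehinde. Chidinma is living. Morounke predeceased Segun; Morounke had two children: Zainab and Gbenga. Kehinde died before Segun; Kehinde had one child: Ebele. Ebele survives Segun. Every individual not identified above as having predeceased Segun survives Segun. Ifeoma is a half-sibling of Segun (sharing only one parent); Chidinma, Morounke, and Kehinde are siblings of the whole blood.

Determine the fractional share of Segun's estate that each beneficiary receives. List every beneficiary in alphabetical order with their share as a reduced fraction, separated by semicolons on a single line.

Chidinma 1/4; Ebele 1/4; Gbenga 1/8; Ifeoma 1/4; Zainab 1/8

No spouse, descendants, or parent survives, so the estate passes to Segun's siblings per stirpes.
Half-blood and whole-blood siblings take equally under the stated rule.
The estate is divided into 4 equal shares of 1/4 among Chidinma, Ifeoma, Morounke, Kehinde.
Chidinma is living and takes 1/4.
Ifeoma is living and takes 1/4.
Morounke predeceased; the 1/4 allotted to Morounke's branch passes to Morounke's issue by representation.
The 1/4 is divided into 2 equal shares of 1/8 among Zainab, Gbenga.
Zainab is living and takes 1/8.
Gbenga is living and takes 1/8.
Kehinde predeceased; the 1/4 allotted to Kehinde's branch passes to Kehinde's issue by representation.
Ebele is the sole taker at this level and receives the full 1/4.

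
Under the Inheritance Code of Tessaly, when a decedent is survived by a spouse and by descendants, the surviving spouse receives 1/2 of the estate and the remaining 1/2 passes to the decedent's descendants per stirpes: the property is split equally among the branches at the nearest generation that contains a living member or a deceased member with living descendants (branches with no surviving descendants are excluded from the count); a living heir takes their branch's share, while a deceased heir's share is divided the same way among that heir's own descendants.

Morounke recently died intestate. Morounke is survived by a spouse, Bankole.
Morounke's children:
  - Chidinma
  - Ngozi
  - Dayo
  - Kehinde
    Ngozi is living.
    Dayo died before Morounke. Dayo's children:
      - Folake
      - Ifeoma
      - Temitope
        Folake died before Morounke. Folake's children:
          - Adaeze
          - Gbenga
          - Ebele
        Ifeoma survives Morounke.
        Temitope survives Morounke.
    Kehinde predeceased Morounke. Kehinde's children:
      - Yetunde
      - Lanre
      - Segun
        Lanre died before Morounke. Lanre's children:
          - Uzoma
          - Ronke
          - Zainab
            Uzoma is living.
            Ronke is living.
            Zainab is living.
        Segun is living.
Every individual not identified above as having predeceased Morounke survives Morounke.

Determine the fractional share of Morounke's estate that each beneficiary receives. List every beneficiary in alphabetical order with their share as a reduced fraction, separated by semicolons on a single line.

Bankole, as surviving spouse, takes 1/2.
The remaining 1/2 passes to Morounke's descendants per stirpes.
The 1/2 is divided into 4 equal shares of 1/8 among Chidinma, Ngozi, Dayo, Kehinde.
Chidinma is living and takes 1/8.
Ngozi is living and takes 1/8.
Dayo predeceased; the 1/8 allotted to Dayo's branch passes to Dayo's issue by representation.
The 1/8 is divided into 3 equal shares of 1/24 among Folake, Ifeoma, Temitope.
Folake predeceased; the 1/24 allotted to Folake's branch passes to Folake's issue by representation.
The 1/24 is divided into 3 equal shares of 1/72 among Adaeze, Gbenga, Ebele.
Adaeze is living and takes 1/72.
Gbenga is living and takes 1/72.
Ebele is living and takes 1/72.
Ifeoma is living and takes 1/24.
Temitope is living and takes 1/24.
Kehinde predeceased; the 1/8 allotted to Kehinde's branch passes to Kehinde's issue by representation.
The 1/8 is divided into 3 equal shares of 1/24 among Yetunde, Lanre, Segun.
Yetunde is living and takes 1/24.
Lanre predeceased; the 1/24 allotted to Lanre's branch passes to Lanre's issue by representation.
The 1/24 is divided into 3 equal shares of 1/72 among Uzoma, Ronke, Zainab.
Uzoma is living and takes 1/72.
Ronke is living and takes 1/72.
Zainab is living and takes 1/72.
Segun is living and takes 1/24.

Adaeze 1/72; Bankole 1/2; Chidinma 1/8; Ebele 1/72; Gbenga 1/72; Ifeoma 1/24; Ngozi 1/8; Ronke 1/72; Segun 1/24; Temitope 1/24; Uzoma 1/72; Yetunde 1/24; Zainab 1/72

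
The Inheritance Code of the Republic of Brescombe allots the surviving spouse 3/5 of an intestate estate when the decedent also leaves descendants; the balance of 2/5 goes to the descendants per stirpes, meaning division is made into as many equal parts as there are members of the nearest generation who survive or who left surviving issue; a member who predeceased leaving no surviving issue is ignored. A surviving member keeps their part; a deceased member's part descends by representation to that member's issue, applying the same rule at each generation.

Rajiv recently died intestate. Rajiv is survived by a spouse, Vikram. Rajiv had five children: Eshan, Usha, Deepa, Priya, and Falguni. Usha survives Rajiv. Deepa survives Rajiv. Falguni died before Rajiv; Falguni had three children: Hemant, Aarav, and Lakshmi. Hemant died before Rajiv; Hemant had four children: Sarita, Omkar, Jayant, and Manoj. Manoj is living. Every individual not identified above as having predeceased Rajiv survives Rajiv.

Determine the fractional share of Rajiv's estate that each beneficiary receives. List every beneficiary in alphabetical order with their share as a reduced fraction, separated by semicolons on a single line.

Aarav 2/75; Deepa 2/25; Eshan 2/25; Jayant 1/150; Lakshmi 2/75; Manoj 1/150; Omkar 1/150; Priya 2/25; Sarita 1/150; Usha 2/25; Vikram 3/5

Vikram, as surviving spouse, takes 3/5.
The remaining 2/5 passes to Rajiv's descendants per stirpes.
The 2/5 is divided into 5 equal shares of 2/25 among Eshan, Usha, Deepa, Priya, Falguni.
Eshan is living and takes 2/25.
Usha is living and takes 2/25.
Deepa is living and takes 2/25.
Priya is living and takes 2/25.
Falguni predeceased; the 2/25 allotted to Falguni's branch passes to Falguni's issue by representation.
The 2/25 is divided into 3 equal shares of 2/75 among Hemant, Aarav, Lakshmi.
Hemant predeceased; the 2/75 allotted to Hemant's branch passes to Hemant's issue by representation.
The 2/75 is divided into 4 equal shares of 1/150 among Sarita, Omkar, Jayant, Manoj.
Sarita is living and takes 1/150.
Omkar is living and takes 1/150.
Jayant is living and takes 1/150.
Manoj is living and takes 1/150.
Aarav is living and takes 2/75.
Lakshmi is living and takes 2/75.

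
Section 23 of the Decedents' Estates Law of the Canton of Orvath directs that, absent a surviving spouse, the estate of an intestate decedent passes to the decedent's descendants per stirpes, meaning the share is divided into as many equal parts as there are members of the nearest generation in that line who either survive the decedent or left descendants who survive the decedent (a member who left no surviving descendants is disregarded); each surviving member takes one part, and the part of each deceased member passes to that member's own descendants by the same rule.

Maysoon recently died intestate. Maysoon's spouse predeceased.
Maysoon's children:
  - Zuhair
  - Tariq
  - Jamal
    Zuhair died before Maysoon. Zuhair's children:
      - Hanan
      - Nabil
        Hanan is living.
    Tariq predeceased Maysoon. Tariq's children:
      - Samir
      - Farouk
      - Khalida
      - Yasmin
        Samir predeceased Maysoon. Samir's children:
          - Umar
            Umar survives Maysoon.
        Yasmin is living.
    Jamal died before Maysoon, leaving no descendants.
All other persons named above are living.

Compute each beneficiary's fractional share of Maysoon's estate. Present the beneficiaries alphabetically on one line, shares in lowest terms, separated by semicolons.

Farouk 1/8; Hanan 1/4; Khalida 1/8; Nabil 1/4; Umar 1/8; Yasmin 1/8

There is no surviving spouse, so the entire estate passes to Maysoon's descendants per stirpes.
Jamal left no surviving issue, so that branch lapses and is disregarded.
The estate is divided into 2 equal shares of 1/2 among Zuhair, Tariq.
Zuhair predeceased; the 1/2 allotted to Zuhair's branch passes to Zuhair's issue by representation.
The 1/2 is divided into 2 equal shares of 1/4 among Hanan, Nabil.
Hanan is living and takes 1/4.
Nabil is living and takes 1/4.
Tariq predeceased; the 1/2 allotted to Tariq's branch passes to Tariq's issue by representation.
The 1/2 is divided into 4 equal shares of 1/8 among Samir, Farouk, Khalida, Yasmin.
Samir predeceased; the 1/8 allotted to Samir's branch passes to Samir's issue by representation.
Umar is the sole taker at this level and receives the full 1/8.
Farouk is living and takes 1/8.
Khalida is living and takes 1/8.
Yasmin is living and takes 1/8.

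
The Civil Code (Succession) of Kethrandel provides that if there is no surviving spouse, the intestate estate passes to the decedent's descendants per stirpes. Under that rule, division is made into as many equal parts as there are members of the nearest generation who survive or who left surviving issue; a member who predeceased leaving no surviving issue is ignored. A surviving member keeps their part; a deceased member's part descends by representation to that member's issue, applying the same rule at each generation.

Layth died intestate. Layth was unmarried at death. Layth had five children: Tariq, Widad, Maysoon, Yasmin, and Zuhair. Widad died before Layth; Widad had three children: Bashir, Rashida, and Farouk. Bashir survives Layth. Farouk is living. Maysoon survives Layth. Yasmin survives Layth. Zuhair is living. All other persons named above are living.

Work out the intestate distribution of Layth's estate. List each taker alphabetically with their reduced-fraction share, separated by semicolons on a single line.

Bashir 1/15; Farouk 1/15; Maysoon 1/5; Rashida 1/15; Tariq 1/5; Yasmin 1/5; Zuhair 1/5

There is no surviving spouse, so the entire estate passes to Layth's descendants per stirpes.
The estate is divided into 5 equal shares of 1/5 among Tariq, Widad, Maysoon, Yasmin, Zuhair.
Tariq is living and takes 1/5.
Widad predeceased; the 1/5 allotted to Widad's branch passes to Widad's issue by representation.
The 1/5 is divided into 3 equal shares of 1/15 among Bashir, Rashida, Farouk.
Bashir is living and takes 1/15.
Rashida is living and takes 1/15.
Farouk is living and takes 1/15.
Maysoon is living and takes 1/5.
Yasmin is living and takes 1/5.
Zuhair is living and takes 1/5.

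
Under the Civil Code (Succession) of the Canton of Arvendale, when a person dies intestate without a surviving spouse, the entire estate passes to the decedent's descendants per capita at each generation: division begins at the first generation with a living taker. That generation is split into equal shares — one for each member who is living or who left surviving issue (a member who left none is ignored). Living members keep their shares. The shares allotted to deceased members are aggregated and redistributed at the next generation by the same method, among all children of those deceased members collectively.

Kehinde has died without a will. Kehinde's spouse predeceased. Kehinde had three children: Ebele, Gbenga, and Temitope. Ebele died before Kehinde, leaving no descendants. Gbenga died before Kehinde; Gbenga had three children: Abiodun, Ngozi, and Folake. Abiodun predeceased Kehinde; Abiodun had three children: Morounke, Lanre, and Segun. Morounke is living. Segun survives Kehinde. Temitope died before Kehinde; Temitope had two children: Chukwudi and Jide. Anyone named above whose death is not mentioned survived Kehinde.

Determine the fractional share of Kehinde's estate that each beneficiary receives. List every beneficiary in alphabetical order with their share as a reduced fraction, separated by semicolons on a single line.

Chukwudi 1/5; Folake 1/5; Jide 1/5; Lanre 1/15; Morounke 1/15; Ngozi 1/5; Segun 1/15

There is no surviving spouse, so the entire estate passes to Kehinde's descendants per capita at each generation.
No one at generation 1 (Gbenga, Temitope) is living; moving to the next generation.
At generation 2 (Abiodun, Ngozi, Folake, Chukwudi, Jide) there are 5 shares of (1)/5 = 1/5 each.
Living: Ngozi, Folake, Chukwudi, and Jide — each takes 1/5.
Deceased: Abiodun. That 1/5 share is carried to generation 3.
At generation 3 (Morounke, Lanre, Segun) there are 3 shares of (1/5)/3 = 1/15 each.
Living: Morounke, Lanre, and Segun — each takes 1/15.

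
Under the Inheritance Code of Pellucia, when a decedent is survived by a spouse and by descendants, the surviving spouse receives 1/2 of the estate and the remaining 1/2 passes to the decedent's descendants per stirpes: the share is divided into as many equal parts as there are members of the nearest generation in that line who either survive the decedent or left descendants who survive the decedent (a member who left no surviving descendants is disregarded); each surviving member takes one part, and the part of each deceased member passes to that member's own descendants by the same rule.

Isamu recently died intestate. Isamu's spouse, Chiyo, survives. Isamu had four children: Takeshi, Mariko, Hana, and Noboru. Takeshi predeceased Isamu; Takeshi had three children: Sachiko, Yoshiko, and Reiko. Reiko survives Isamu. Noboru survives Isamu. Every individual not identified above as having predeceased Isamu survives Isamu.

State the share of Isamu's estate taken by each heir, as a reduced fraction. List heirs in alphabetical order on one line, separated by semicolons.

Chiyo 1/2; Hana 1/8; Mariko 1/8; Noboru 1/8; Reiko 1/24; Sachiko 1/24; Yoshiko 1/24

Chiyo, as surviving spouse, takes 1/2.
The remaining 1/2 passes to Isamu's descendants per stirpes.
The 1/2 is divided into 4 equal shares of 1/8 among Takeshi, Mariko, Hana, Noboru.
Takeshi predeceased; the 1/8 allotted to Takeshi's branch passes to Takeshi's issue by representation.
The 1/8 is divided into 3 equal shares of 1/24 among Sachiko, Yoshiko, Reiko.
Sachiko is living and takes 1/24.
Yoshiko is living and takes 1/24.
Reiko is living and takes 1/24.
Mariko is living and takes 1/8.
Hana is living and takes 1/8.
Noboru is living and takes 1/8.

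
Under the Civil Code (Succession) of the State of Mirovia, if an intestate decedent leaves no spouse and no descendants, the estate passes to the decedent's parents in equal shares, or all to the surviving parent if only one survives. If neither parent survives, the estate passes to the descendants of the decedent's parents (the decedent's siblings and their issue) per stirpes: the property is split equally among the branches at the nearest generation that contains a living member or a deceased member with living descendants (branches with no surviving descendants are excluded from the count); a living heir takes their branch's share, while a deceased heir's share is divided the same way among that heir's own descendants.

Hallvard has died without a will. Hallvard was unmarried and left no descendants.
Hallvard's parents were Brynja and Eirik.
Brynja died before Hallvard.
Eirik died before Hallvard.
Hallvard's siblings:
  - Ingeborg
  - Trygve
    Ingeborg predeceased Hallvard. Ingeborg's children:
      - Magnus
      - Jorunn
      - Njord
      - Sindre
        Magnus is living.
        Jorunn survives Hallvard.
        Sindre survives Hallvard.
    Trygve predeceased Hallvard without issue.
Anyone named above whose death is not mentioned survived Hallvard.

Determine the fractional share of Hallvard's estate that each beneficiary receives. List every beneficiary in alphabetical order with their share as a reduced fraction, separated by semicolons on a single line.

Neither parent survives and there are no descendants, so the estate passes to Hallvard's siblings and their issue per stirpes.
Trygve left no surviving issue, so that branch lapses and is disregarded.
Ingeborg's line is the sole branch at this level, so the full 1 passes to Ingeborg's issue by representation.
The estate is divided into 4 equal shares of 1/4 among Magnus, Jorunn, Njord, Sindre.
Magnus is living and takes 1/4.
Jorunn is living and takes 1/4.
Njord is living and takes 1/4.
Sindre is living and takes 1/4.

Jorunn 1/4; Magnus 1/4; Njord 1/4; Sindre 1/4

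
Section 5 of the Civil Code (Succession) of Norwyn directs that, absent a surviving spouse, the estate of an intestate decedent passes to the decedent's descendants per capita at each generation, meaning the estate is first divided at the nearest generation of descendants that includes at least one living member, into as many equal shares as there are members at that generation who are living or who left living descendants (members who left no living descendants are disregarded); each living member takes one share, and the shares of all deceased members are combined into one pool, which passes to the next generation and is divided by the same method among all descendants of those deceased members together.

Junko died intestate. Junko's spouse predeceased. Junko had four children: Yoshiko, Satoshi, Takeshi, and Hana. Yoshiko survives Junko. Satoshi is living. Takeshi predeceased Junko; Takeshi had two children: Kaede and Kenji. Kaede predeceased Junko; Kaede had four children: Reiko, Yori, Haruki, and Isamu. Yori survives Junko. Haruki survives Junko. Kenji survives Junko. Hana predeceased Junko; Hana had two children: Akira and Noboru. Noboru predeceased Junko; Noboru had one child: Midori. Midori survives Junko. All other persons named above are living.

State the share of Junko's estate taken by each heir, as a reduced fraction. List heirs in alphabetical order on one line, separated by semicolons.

Akira 1/8; Haruki 1/20; Isamu 1/20; Kenji 1/8; Midori 1/20; Reiko 1/20; Satoshi 1/4; Yori 1/20; Yoshiko 1/4

There is no surviving spouse, so the entire estate passes to Junko's descendants per capita at each generation.
At generation 1 (Yoshiko, Satoshi, Takeshi, Hana) there are 4 shares of (1)/4 = 1/4 each.
Living: Yoshiko and Satoshi — each takes 1/4.
Deceased: Takeshi and Hana. Their combined 1/2 is pooled and carried to generation 2.
At generation 2 (Kaede, Kenji, Akira, Noboru) there are 4 shares of (1/2)/4 = 1/8 each.
Living: Kenji and Akira — each takes 1/8.
Deceased: Kaede and Noboru. Their combined 1/4 is pooled and carried to generation 3.
At generation 3 (Reiko, Yori, Haruki, Isamu, Midori) there are 5 shares of (1/4)/5 = 1/20 each.
Living: Reiko, Yori, Haruki, Isamu, and Midori — each takes 1/20.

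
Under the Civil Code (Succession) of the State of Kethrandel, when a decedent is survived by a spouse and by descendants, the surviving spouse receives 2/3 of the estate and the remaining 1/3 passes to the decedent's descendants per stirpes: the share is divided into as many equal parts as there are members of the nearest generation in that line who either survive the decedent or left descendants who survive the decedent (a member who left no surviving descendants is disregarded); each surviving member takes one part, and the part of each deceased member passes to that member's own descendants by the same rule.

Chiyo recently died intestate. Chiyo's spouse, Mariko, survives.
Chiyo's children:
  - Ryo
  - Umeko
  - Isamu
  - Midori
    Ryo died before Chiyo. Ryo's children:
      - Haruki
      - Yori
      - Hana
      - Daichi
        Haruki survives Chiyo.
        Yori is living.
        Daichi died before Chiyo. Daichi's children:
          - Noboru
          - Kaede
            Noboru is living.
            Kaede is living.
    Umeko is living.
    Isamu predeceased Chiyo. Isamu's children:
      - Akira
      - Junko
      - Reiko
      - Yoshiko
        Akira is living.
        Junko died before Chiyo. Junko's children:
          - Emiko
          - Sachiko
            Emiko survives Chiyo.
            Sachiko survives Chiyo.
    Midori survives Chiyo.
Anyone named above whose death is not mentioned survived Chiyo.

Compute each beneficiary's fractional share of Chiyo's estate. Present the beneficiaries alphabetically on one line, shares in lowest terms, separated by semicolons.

Akira 1/48; Emiko 1/96; Hana 1/48; Haruki 1/48; Kaede 1/96; Mariko 2/3; Midori 1/12; Noboru 1/96; Reiko 1/48; Sachiko 1/96; Umeko 1/12; Yori 1/48; Yoshiko 1/48

Mariko, as surviving spouse, takes 2/3.
The remaining 1/3 passes to Chiyo's descendants per stirpes.
The 1/3 is divided into 4 equal shares of 1/12 among Ryo, Umeko, Isamu, Midori.
Ryo predeceased; the 1/12 allotted to Ryo's branch passes to Ryo's issue by representation.
The 1/12 is divided into 4 equal shares of 1/48 among Haruki, Yori, Hana, Daichi.
Haruki is living and takes 1/48.
Yori is living and takes 1/48.
Hana is living and takes 1/48.
Daichi predeceased; the 1/48 allotted to Daichi's branch passes to Daichi's issue by representation.
The 1/48 is divided into 2 equal shares of 1/96 among Noboru, Kaede.
Noboru is living and takes 1/96.
Kaede is living and takes 1/96.
Umeko is living and takes 1/12.
Isamu predeceased; the 1/12 allotted to Isamu's branch passes to Isamu's issue by representation.
The 1/12 is divided into 4 equal shares of 1/48 among Akira, Junko, Reiko, Yoshiko.
Akira is living and takes 1/48.
Junko predeceased; the 1/48 allotted to Junko's branch passes to Junko's issue by representation.
The 1/48 is divided into 2 equal shares of 1/96 among Emiko, Sachiko.
Emiko is living and takes 1/96.
Sachiko is living and takes 1/96.
Reiko is living and takes 1/48.
Yoshiko is living and takes 1/48.
Midori is living and takes 1/12.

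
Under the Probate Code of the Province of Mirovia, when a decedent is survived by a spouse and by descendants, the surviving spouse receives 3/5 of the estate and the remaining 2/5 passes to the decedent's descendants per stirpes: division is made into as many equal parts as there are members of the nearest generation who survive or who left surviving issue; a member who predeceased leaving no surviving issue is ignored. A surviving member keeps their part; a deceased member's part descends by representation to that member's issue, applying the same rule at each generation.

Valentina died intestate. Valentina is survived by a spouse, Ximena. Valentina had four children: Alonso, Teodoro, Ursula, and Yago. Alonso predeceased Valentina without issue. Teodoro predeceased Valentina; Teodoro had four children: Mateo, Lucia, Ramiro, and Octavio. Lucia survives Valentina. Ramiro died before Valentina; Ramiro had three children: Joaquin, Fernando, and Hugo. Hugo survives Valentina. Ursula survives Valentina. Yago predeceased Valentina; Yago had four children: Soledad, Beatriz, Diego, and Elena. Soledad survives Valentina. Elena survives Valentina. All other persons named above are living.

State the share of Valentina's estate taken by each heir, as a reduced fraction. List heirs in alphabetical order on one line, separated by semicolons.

Ximena, as surviving spouse, takes 3/5.
The remaining 2/5 passes to Valentina's descendants per stirpes.
Alonso left no surviving issue, so that branch lapses and is disregarded.
The 2/5 is divided into 3 equal shares of 2/15 among Teodoro, Ursula, Yago.
Teodoro predeceased; the 2/15 allotted to Teodoro's branch passes to Teodoro's issue by representation.
The 2/15 is divided into 4 equal shares of 1/30 among Mateo, Lucia, Ramiro, Octavio.
Mateo is living and takes 1/30.
Lucia is living and takes 1/30.
Ramiro predeceased; the 1/30 allotted to Ramiro's branch passes to Ramiro's issue by representation.
The 1/30 is divided into 3 equal shares of 1/90 among Joaquin, Fernando, Hugo.
Joaquin is living and takes 1/90.
Fernando is living and takes 1/90.
Hugo is living and takes 1/90.
Octavio is living and takes 1/30.
Ursula is living and takes 2/15.
Yago predeceased; the 2/15 allotted to Yago's branch passes to Yago's issue by representation.
The 2/15 is divided into 4 equal shares of 1/30 among Soledad, Beatriz, Diego, Elena.
Soledad is living and takes 1/30.
Beatriz is living and takes 1/30.
Diego is living and takes 1/30.
Elena is living and takes 1/30.

Beatriz 1/30; Diego 1/30; Elena 1/30; Fernando 1/90; Hugo 1/90; Joaquin 1/90; Lucia 1/30; Mateo 1/30; Octavio 1/30; Soledad 1/30; Ursula 2/15; Ximena 3/5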